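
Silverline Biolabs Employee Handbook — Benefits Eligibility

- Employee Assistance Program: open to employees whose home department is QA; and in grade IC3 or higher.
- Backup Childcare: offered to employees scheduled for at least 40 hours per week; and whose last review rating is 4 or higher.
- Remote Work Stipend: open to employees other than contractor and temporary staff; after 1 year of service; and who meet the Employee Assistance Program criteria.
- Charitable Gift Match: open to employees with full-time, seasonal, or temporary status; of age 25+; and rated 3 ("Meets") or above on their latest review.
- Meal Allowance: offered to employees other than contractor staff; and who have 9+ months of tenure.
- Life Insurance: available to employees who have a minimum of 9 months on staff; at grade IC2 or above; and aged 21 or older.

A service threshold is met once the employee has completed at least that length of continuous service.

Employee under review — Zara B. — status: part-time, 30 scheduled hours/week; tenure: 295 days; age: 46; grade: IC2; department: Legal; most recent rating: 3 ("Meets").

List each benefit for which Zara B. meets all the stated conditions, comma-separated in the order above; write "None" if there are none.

Meal Allowance, Life Insurance

Employee Assistance Program — dept Legal ✗ → not eligible.
Backup Childcare — 30 hrs/wk < 40 ✗ → not eligible.
Remote Work Stipend — status part-time ✓ (not excluded); service 295 days < 1 year (≈365 days) ✗ → not eligible.
Charitable Gift Match — status part-time ✗ (requires full-time, seasonal, or temporary) → not eligible.
Meal Allowance — status part-time ✓ (not excluded); service 295 days ≥ 9 months (≈270 days) ✓ → eligible.
Life Insurance — service 295 days ≥ 9 months (≈270 days) ✓; grade IC2 ≥ IC2 ✓; age 46 ≥ 21 ✓ → eligible.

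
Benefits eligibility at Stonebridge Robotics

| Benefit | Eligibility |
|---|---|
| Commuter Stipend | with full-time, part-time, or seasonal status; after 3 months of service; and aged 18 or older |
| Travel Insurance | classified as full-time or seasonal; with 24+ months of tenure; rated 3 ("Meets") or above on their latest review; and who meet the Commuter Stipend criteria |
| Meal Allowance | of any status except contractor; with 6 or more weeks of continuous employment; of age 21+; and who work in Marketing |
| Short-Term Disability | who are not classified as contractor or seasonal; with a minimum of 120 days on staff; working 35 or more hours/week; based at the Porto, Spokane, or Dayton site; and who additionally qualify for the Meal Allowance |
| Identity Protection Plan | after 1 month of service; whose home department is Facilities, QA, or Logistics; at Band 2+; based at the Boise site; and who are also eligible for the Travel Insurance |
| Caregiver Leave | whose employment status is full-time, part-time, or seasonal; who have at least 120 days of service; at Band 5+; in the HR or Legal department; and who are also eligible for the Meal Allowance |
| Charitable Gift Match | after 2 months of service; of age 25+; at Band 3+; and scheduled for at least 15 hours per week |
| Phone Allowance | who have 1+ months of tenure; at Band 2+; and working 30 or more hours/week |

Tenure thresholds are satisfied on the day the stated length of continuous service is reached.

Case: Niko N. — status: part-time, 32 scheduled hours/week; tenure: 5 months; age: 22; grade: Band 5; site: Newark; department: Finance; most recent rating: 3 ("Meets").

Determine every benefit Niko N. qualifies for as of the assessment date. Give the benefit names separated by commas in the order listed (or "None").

Commuter Stipend, Phone Allowance

Commuter Stipend — status part-time ✓; service 5 months ≥ 3 months ✓; age 22 ≥ 18 ✓ → eligible.
Travel Insurance — status part-time ✗ (requires full-time or seasonal) → not eligible.
Meal Allowance — status part-time ✓ (not excluded); service 5 months ≥ 6 weeks (≈42 days) ✓; age 22 ≥ 21 ✓; dept Finance ✗ → not eligible.
Short-Term Disability — status part-time ✓ (not excluded); service 5 months ≥ 120 days ✓; 32 hrs/wk < 35 ✗ → not eligible.
Identity Protection Plan — service 5 months ≥ 1 month ✓; dept Finance ✗ → not eligible.
Caregiver Leave — status part-time ✓; service 5 months ≥ 120 days ✓; grade Band 5 ≥ Band 5 ✓; dept Finance ✗ → not eligible.
Charitable Gift Match — service 5 months ≥ 2 months ✓; age 22 < 25 ✗ → not eligible.
Phone Allowance — service 5 months ≥ 1 month ✓; grade Band 5 ≥ Band 2 ✓; 32 hrs/wk ≥ 30 ✓ → eligible.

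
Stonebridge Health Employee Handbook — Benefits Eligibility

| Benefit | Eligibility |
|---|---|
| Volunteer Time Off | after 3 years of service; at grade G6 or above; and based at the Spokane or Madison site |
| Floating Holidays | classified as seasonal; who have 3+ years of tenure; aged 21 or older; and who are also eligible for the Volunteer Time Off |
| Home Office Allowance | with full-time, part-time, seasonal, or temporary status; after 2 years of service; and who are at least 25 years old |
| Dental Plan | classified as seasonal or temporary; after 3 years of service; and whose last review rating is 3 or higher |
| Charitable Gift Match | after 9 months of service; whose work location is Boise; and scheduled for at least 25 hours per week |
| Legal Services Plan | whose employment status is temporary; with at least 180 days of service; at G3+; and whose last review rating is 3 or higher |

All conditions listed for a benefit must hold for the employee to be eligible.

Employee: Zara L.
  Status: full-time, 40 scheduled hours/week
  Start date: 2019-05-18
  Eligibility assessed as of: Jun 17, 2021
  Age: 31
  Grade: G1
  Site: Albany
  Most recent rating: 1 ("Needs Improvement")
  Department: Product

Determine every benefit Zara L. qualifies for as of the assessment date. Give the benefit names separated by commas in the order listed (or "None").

Service from 2019-05-18 to Jun 17, 2021: 761 days.
Volunteer Time Off — service 761 days < 3 years (≈1095 days) ✗ → not eligible.
Floating Holidays — status full-time ✗ (requires seasonal) → not eligible.
Home Office Allowance — status full-time ✓; service 761 days ≥ 2 years (≈730 days) ✓; age 31 ≥ 25 ✓ → eligible.
Dental Plan — status full-time ✗ (requires seasonal or temporary) → not eligible.
Charitable Gift Match — service 761 days ≥ 9 months (≈270 days) ✓; site Albany ✗ (not Boise) → not eligible.
Legal Services Plan — status full-time ✗ (requires temporary) → not eligible.

Home Office Allowance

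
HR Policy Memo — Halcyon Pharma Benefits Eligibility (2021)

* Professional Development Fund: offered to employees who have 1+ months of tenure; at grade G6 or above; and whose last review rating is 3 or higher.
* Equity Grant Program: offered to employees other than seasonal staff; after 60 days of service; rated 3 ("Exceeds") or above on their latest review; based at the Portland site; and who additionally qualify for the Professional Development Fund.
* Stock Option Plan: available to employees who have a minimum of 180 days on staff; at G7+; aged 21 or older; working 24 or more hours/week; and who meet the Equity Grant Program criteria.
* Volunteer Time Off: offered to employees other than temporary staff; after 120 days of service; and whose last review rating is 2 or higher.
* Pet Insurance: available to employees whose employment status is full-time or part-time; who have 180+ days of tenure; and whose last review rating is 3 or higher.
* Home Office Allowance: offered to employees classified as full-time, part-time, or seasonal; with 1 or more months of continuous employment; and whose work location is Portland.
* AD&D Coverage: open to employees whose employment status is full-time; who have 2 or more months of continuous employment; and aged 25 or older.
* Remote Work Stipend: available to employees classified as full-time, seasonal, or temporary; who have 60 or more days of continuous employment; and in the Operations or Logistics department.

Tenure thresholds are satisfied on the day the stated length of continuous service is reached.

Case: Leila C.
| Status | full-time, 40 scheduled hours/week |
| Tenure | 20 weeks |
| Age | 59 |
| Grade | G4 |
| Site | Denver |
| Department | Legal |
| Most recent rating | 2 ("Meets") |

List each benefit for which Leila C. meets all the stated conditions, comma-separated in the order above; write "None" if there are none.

Volunteer Time Off, AD&D Coverage

Professional Development Fund — service 20 weeks ≥ 1 month (≈30 days) ✓; grade G4 < G6 ✗ → not eligible.
Equity Grant Program — status full-time ✓ (not excluded); service 20 weeks ≥ 60 days ✓; rating 2 < 3 ✗ → not eligible.
Stock Option Plan — service 20 weeks < 180 days ✗ → not eligible.
Volunteer Time Off — status full-time ✓ (not excluded); service 20 weeks ≥ 120 days ✓; rating 2 ≥ 2 ✓ → eligible.
Pet Insurance — status full-time ✓; service 20 weeks < 180 days ✗ → not eligible.
Home Office Allowance — status full-time ✓; service 20 weeks ≥ 1 month (≈30 days) ✓; site Denver ✗ (not Portland) → not eligible.
AD&D Coverage — status full-time ✓; service 20 weeks ≥ 2 months (≈60 days) ✓; age 59 ≥ 25 ✓ → eligible.
Remote Work Stipend — status full-time ✓; service 20 weeks ≥ 60 days ✓; dept Legal ✗ → not eligible.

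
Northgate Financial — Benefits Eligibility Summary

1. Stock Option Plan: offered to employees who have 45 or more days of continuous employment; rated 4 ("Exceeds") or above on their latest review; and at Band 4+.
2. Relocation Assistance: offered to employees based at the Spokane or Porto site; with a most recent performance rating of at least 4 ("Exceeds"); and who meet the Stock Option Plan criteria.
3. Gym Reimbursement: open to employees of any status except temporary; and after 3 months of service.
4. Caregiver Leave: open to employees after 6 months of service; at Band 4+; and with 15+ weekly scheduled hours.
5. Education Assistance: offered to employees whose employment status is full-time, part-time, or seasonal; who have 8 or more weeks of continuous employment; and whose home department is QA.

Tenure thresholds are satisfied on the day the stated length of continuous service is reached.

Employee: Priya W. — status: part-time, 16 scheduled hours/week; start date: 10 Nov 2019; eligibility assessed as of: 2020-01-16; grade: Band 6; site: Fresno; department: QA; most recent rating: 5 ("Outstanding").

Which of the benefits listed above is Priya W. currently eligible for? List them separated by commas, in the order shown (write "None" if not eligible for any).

Service from 10 Nov 2019 to 2020-01-16: 67 days.
Stock Option Plan — service 67 days ≥ 45 days ✓; rating 5 ≥ 4 ✓; grade Band 6 ≥ Band 4 ✓ → eligible.
Relocation Assistance — site Fresno ✗ (not Spokane or Porto) → not eligible.
Gym Reimbursement — status part-time ✓ (not excluded); service 67 days < 3 months (≈90 days) ✗ → not eligible.
Caregiver Leave — service 67 days < 6 months (≈180 days) ✗ → not eligible.
Education Assistance — status part-time ✓; service 67 days ≥ 8 weeks (≈56 days) ✓; dept QA ✓ → eligible.

Stock Option Plan, Education Assistance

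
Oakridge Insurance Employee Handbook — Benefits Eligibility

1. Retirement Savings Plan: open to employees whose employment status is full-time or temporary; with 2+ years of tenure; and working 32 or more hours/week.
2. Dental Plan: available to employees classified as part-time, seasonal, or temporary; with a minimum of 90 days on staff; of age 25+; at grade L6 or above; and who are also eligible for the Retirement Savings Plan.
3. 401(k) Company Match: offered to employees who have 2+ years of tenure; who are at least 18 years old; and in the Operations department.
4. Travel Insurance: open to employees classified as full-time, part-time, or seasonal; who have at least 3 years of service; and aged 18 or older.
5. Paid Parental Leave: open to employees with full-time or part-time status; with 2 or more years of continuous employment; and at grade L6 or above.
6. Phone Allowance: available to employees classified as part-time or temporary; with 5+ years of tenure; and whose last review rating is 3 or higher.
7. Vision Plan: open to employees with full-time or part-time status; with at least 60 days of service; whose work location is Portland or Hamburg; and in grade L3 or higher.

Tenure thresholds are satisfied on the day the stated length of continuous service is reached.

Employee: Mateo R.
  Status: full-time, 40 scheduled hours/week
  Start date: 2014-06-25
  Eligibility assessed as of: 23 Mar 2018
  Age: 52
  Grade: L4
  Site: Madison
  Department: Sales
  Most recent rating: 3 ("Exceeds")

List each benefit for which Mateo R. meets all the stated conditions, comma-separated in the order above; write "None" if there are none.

Retirement Savings Plan, Travel Insurance

Service from 2014-06-25 to 23 Mar 2018: 1367 days.
Retirement Savings Plan — status full-time ✓; service 1367 days ≥ 2 years (≈730 days) ✓; 40 hrs/wk ≥ 32 ✓ → eligible.
Dental Plan — status full-time ✗ (requires part-time, seasonal, or temporary) → not eligible.
401(k) Company Match — service 1367 days ≥ 2 years (≈730 days) ✓; age 52 ≥ 18 ✓; dept Sales ✗ → not eligible.
Travel Insurance — status full-time ✓; service 1367 days ≥ 3 years (≈1095 days) ✓; age 52 ≥ 18 ✓ → eligible.
Paid Parental Leave — status full-time ✓; service 1367 days ≥ 2 years (≈730 days) ✓; grade L4 < L6 ✗ → not eligible.
Phone Allowance — status full-time ✗ (requires part-time or temporary) → not eligible.
Vision Plan — status full-time ✓; service 1367 days ≥ 60 days ✓; site Madison ✗ (not Portland or Hamburg) → not eligible.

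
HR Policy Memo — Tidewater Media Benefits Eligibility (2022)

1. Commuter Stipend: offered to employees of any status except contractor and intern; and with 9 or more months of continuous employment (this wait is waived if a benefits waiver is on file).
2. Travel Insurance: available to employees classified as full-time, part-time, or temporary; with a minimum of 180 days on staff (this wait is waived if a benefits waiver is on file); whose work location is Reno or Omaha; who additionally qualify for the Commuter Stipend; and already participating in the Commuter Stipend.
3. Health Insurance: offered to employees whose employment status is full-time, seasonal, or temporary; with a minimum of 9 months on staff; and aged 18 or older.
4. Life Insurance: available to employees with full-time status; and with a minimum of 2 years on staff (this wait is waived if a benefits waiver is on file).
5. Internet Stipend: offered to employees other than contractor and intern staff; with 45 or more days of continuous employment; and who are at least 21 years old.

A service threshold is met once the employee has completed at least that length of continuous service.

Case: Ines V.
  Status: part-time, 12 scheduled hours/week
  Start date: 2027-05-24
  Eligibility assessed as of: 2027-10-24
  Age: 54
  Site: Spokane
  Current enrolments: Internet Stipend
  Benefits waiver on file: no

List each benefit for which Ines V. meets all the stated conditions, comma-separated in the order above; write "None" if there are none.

Service from 2027-05-24 to 2027-10-24: 153 days.
Commuter Stipend — status part-time ✓ (not excluded); no waiver, service 153 days < 9 months (≈270 days) ✗ → not eligible.
Travel Insurance — status part-time ✓; no waiver, service 153 days < 180 days ✗ → not eligible.
Health Insurance — status part-time ✗ (requires full-time, seasonal, or temporary) → not eligible.
Life Insurance — status part-time ✗ (requires full-time) → not eligible.
Internet Stipend — status part-time ✓ (not excluded); service 153 days ≥ 45 days ✓; age 54 ≥ 21 ✓ → eligible.

Internet Stipend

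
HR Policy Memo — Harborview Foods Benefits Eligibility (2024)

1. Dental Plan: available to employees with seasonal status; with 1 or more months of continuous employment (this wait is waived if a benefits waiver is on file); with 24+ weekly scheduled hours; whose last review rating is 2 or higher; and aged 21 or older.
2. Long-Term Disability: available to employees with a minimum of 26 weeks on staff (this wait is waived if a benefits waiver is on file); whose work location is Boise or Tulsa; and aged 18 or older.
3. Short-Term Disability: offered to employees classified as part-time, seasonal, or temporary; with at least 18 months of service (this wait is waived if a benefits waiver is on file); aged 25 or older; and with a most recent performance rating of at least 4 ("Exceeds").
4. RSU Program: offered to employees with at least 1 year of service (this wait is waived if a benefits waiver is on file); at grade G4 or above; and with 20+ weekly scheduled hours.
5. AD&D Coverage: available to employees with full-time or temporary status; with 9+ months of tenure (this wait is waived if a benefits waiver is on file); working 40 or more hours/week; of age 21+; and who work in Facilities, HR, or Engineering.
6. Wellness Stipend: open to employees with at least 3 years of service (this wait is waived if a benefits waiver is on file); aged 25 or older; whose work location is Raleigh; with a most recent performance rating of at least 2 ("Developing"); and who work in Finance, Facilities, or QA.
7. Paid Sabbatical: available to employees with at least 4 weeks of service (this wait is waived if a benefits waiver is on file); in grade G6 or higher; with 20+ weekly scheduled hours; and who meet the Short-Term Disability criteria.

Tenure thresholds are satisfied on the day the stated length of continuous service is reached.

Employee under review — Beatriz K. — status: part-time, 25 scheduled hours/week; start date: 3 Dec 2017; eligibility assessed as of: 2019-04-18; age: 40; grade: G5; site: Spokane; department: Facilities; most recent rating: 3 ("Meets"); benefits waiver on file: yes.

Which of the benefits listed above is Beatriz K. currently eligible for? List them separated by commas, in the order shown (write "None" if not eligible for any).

Service from 3 Dec 2017 to 2019-04-18: 501 days.
Dental Plan — status part-time ✗ (requires seasonal) → not eligible.
Long-Term Disability — benefits waiver on file ✓; site Spokane ✗ (not Boise or Tulsa) → not eligible.
Short-Term Disability — status part-time ✓; benefits waiver on file ✓; age 40 ≥ 25 ✓; rating 3 < 4 ✗ → not eligible.
RSU Program — benefits waiver on file ✓; grade G5 ≥ G4 ✓; 25 hrs/wk ≥ 20 ✓ → eligible.
AD&D Coverage — status part-time ✗ (requires full-time or temporary) → not eligible.
Wellness Stipend — benefits waiver on file ✓; age 40 ≥ 25 ✓; site Spokane ✗ (not Raleigh) → not eligible.
Paid Sabbatical — benefits waiver on file ✓; grade G5 < G6 ✗ → not eligible.

RSU Program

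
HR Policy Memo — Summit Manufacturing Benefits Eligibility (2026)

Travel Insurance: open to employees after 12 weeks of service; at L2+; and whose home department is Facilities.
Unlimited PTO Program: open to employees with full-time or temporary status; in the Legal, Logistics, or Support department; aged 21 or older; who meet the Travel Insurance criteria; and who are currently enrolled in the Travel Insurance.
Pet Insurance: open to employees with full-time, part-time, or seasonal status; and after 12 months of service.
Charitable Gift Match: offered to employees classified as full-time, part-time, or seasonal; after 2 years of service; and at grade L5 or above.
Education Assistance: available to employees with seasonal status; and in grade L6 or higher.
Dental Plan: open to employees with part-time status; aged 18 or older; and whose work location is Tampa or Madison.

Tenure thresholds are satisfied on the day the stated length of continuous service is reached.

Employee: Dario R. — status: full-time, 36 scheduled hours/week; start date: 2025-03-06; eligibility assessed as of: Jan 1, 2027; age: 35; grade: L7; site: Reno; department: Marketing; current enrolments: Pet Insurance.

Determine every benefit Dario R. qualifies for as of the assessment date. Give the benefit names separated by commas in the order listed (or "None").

Service from 2025-03-06 to Jan 1, 2027: 666 days.
Travel Insurance — service 666 days ≥ 12 weeks (≈84 days) ✓; grade L7 ≥ L2 ✓; dept Marketing ✗ → not eligible.
Unlimited PTO Program — status full-time ✓; dept Marketing ✗ → not eligible.
Pet Insurance — status full-time ✓; service 666 days ≥ 12 months (≈360 days) ✓ → eligible.
Charitable Gift Match — status full-time ✓; service 666 days < 2 years (≈730 days) ✗ → not eligible.
Education Assistance — status full-time ✗ (requires seasonal) → not eligible.
Dental Plan — status full-time ✗ (requires part-time) → not eligible.

Pet Insurance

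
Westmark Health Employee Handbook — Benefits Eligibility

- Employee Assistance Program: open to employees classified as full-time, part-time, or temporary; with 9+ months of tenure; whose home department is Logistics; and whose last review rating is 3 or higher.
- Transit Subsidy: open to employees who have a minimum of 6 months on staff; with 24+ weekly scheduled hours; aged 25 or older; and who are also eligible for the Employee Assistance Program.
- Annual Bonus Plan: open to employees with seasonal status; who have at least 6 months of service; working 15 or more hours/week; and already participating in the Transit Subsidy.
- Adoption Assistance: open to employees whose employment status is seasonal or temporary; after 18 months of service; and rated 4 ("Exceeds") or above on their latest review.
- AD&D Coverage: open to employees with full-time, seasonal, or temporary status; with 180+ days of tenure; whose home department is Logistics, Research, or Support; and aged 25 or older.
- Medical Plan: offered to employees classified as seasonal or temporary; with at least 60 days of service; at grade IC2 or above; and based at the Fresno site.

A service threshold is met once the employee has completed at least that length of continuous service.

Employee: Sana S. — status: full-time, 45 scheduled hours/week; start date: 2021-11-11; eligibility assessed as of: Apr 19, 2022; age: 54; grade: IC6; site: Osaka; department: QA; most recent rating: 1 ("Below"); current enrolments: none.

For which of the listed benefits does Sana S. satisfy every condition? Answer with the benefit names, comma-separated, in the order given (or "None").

Service from 2021-11-11 to Apr 19, 2022: 159 days.
Employee Assistance Program — status full-time ✓; service 159 days < 9 months (≈270 days) ✗ → not eligible.
Transit Subsidy — service 159 days < 6 months (≈180 days) ✗ → not eligible.
Annual Bonus Plan — status full-time ✗ (requires seasonal) → not eligible.
Adoption Assistance — status full-time ✗ (requires seasonal or temporary) → not eligible.
AD&D Coverage — status full-time ✓; service 159 days < 180 days ✗ → not eligible.
Medical Plan — status full-time ✗ (requires seasonal or temporary) → not eligible.

None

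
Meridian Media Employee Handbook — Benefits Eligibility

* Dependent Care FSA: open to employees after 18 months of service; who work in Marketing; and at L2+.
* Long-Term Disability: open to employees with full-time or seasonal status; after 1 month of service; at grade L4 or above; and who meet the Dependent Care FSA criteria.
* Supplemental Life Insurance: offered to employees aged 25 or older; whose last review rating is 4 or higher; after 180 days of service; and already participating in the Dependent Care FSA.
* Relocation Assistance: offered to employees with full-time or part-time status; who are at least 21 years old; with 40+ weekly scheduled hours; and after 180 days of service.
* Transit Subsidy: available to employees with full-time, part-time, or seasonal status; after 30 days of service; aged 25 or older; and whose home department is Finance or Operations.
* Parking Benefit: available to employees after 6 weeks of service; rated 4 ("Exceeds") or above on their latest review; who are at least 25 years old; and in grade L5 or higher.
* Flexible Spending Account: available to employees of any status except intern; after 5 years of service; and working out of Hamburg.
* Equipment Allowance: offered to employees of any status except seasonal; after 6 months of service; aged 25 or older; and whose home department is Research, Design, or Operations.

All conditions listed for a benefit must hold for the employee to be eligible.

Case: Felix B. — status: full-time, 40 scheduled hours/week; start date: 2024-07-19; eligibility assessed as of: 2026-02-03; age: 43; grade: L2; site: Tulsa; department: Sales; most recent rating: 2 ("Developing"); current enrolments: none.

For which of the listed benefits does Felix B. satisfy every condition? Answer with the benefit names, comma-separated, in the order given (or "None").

Relocation Assistance

Service from 2024-07-19 to 2026-02-03: 564 days.
Dependent Care FSA — service 564 days ≥ 18 months (≈540 days) ✓; dept Sales ✗ → not eligible.
Long-Term Disability — status full-time ✓; service 564 days ≥ 1 month (≈30 days) ✓; grade L2 < L4 ✗ → not eligible.
Supplemental Life Insurance — age 43 ≥ 25 ✓; rating 2 < 4 ✗ → not eligible.
Relocation Assistance — status full-time ✓; age 43 ≥ 21 ✓; 40 hrs/wk ≥ 40 ✓; service 564 days ≥ 180 days ✓ → eligible.
Transit Subsidy — status full-time ✓; service 564 days ≥ 30 days ✓; age 43 ≥ 25 ✓; dept Sales ✗ → not eligible.
Parking Benefit — service 564 days ≥ 6 weeks (≈42 days) ✓; rating 2 < 4 ✗ → not eligible.
Flexible Spending Account — status full-time ✓ (not excluded); service 564 days < 5 years (≈1825 days) ✗ → not eligible.
Equipment Allowance — status full-time ✓ (not excluded); service 564 days ≥ 6 months (≈180 days) ✓; age 43 ≥ 25 ✓; dept Sales ✗ → not eligible.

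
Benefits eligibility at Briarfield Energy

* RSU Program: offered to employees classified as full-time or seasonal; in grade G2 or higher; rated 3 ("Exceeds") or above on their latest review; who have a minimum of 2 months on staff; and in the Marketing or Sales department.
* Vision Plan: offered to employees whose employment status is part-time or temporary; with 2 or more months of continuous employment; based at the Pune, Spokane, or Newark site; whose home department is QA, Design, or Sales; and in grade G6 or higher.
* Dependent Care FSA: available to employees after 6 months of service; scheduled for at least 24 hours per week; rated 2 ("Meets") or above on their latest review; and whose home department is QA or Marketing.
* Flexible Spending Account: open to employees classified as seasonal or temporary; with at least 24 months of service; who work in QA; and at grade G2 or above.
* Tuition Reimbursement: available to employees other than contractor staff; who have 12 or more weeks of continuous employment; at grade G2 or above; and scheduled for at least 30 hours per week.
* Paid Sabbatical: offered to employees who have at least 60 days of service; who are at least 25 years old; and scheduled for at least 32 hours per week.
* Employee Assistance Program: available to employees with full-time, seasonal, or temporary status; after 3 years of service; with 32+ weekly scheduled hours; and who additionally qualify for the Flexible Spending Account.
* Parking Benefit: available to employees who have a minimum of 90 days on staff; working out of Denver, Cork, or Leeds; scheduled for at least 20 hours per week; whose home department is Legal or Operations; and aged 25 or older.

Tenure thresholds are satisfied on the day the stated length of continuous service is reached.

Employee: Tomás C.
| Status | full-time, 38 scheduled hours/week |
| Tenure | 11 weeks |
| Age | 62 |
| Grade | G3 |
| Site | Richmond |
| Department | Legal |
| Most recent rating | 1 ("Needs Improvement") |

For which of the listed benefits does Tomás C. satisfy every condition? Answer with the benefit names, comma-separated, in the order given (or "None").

RSU Program — status full-time ✓; grade G3 ≥ G2 ✓; rating 1 < 3 ✗ → not eligible.
Vision Plan — status full-time ✗ (requires part-time or temporary) → not eligible.
Dependent Care FSA — service 11 weeks < 6 months (≈180 days) ✗ → not eligible.
Flexible Spending Account — status full-time ✗ (requires seasonal or temporary) → not eligible.
Tuition Reimbursement — status full-time ✓ (not excluded); service 11 weeks < 12 weeks ✗ → not eligible.
Paid Sabbatical — service 11 weeks ≥ 60 days ✓; age 62 ≥ 25 ✓; 38 hrs/wk ≥ 32 ✓ → eligible.
Employee Assistance Program — status full-time ✓; service 11 weeks < 3 years (≈1095 days) ✗ → not eligible.
Parking Benefit — service 11 weeks < 90 days ✗ → not eligible.

Paid Sabbatical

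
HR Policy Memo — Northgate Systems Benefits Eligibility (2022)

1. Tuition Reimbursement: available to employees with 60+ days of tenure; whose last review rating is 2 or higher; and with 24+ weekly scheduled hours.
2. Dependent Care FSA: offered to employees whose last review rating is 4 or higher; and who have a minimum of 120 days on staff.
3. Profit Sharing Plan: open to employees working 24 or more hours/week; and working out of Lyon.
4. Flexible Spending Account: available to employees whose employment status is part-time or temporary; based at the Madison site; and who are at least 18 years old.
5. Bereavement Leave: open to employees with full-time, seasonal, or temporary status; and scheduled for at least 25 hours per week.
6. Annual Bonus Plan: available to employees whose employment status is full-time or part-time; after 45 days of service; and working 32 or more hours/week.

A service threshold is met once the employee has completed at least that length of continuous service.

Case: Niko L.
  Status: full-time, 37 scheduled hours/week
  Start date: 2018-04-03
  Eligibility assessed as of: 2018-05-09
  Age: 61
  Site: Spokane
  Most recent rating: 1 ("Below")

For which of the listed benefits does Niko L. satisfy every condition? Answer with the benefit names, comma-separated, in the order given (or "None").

Bereavement Leave

Service from 2018-04-03 to 2018-05-09: 36 days.
Tuition Reimbursement — service 36 days < 60 days ✗ → not eligible.
Dependent Care FSA — rating 1 < 4 ✗ → not eligible.
Profit Sharing Plan — 37 hrs/wk ≥ 24 ✓; site Spokane ✗ (not Lyon) → not eligible.
Flexible Spending Account — status full-time ✗ (requires part-time or temporary) → not eligible.
Bereavement Leave — status full-time ✓; 37 hrs/wk ≥ 25 ✓ → eligible.
Annual Bonus Plan — status full-time ✓; service 36 days < 45 days ✗ → not eligible.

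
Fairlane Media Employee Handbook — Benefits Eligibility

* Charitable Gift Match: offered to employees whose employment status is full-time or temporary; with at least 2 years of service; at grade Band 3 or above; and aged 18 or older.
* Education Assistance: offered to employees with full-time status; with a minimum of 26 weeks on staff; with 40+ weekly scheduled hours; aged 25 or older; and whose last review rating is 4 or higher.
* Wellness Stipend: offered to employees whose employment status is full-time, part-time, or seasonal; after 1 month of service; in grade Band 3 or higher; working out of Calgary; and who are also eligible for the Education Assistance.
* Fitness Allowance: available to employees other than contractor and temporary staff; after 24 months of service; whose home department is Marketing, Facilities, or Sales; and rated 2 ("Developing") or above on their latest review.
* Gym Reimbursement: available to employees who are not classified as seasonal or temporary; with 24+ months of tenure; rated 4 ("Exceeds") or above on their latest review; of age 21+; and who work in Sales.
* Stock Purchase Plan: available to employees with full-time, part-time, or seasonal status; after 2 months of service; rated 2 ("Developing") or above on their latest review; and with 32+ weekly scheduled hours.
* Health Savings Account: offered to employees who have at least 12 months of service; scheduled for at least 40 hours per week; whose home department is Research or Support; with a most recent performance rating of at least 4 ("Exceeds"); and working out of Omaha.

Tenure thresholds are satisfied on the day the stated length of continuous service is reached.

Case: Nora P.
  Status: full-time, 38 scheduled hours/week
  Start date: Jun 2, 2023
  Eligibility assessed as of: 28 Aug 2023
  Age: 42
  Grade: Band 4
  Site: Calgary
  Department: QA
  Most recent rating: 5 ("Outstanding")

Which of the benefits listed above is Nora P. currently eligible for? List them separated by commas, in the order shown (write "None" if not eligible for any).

Stock Purchase Plan

Service from Jun 2, 2023 to 28 Aug 2023: 87 days.
Charitable Gift Match — status full-time ✓; service 87 days < 2 years (≈730 days) ✗ → not eligible.
Education Assistance — status full-time ✓; service 87 days < 26 weeks (≈182 days) ✗ → not eligible.
Wellness Stipend — status full-time ✓; service 87 days ≥ 1 month (≈30 days) ✓; grade Band 4 ≥ Band 3 ✓; site Calgary ✓; not eligible for Education Assistance ✗ → not eligible.
Fitness Allowance — status full-time ✓ (not excluded); service 87 days < 24 months (≈720 days) ✗ → not eligible.
Gym Reimbursement — status full-time ✓ (not excluded); service 87 days < 24 months (≈720 days) ✗ → not eligible.
Stock Purchase Plan — status full-time ✓; service 87 days ≥ 2 months (≈60 days) ✓; rating 5 ≥ 2 ✓; 38 hrs/wk ≥ 32 ✓ → eligible.
Health Savings Account — service 87 days < 12 months (≈360 days) ✗ → not eligible.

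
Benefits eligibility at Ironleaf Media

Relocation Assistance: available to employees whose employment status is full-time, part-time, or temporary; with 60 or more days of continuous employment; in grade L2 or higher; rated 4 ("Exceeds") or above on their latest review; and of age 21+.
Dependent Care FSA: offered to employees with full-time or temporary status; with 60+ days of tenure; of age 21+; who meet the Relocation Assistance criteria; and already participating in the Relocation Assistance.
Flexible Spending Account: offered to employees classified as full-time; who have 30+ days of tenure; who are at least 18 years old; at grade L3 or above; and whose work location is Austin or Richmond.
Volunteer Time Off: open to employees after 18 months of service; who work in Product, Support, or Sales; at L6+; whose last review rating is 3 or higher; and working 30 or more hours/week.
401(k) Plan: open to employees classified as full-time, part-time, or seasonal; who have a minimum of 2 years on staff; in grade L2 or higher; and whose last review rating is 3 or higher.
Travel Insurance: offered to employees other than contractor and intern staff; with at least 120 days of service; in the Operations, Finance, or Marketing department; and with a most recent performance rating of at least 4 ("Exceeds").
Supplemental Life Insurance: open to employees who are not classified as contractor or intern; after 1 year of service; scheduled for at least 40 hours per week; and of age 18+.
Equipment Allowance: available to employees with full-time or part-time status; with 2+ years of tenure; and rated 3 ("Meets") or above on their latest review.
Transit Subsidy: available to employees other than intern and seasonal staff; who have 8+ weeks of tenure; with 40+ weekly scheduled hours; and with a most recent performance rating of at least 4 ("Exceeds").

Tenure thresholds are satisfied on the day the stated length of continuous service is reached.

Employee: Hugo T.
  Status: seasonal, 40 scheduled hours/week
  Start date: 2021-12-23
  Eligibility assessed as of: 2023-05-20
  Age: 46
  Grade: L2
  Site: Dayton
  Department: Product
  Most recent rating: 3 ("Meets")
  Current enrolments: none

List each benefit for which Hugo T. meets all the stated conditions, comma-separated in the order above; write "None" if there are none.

Supplemental Life Insurance

Service from 2021-12-23 to 2023-05-20: 513 days.
Relocation Assistance — status seasonal ✗ (requires full-time, part-time, or temporary) → not eligible.
Dependent Care FSA — status seasonal ✗ (requires full-time or temporary) → not eligible.
Flexible Spending Account — status seasonal ✗ (requires full-time) → not eligible.
Volunteer Time Off — service 513 days < 18 months (≈540 days) ✗ → not eligible.
401(k) Plan — status seasonal ✓; service 513 days < 2 years (≈730 days) ✗ → not eligible.
Travel Insurance — status seasonal ✓ (not excluded); service 513 days ≥ 120 days ✓; dept Product ✗ → not eligible.
Supplemental Life Insurance — status seasonal ✓ (not excluded); service 513 days ≥ 1 year (≈365 days) ✓; 40 hrs/wk ≥ 40 ✓; age 46 ≥ 18 ✓ → eligible.
Equipment Allowance — status seasonal ✗ (requires full-time or part-time) → not eligible.
Transit Subsidy — status seasonal ✗ (excluded) → not eligible.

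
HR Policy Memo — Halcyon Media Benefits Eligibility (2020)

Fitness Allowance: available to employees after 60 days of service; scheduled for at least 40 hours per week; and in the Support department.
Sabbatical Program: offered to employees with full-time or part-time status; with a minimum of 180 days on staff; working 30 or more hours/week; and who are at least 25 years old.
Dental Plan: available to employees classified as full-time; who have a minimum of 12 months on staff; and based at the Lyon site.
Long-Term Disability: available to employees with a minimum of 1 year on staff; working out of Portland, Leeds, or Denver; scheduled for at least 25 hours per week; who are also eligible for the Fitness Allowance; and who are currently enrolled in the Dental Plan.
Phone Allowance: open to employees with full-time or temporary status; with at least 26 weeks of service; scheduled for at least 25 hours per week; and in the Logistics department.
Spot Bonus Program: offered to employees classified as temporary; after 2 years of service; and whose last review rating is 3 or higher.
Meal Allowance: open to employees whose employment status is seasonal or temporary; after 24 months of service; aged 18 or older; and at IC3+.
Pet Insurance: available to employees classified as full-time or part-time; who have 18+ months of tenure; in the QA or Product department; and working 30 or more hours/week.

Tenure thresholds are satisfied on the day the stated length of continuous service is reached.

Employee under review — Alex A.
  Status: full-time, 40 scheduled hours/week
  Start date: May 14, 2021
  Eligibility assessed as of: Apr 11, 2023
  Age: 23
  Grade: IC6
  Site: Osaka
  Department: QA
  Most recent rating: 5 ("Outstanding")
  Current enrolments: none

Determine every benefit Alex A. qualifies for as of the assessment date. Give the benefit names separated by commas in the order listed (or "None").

Service from May 14, 2021 to Apr 11, 2023: 697 days.
Fitness Allowance — service 697 days ≥ 60 days ✓; 40 hrs/wk ≥ 40 ✓; dept QA ✗ → not eligible.
Sabbatical Program — status full-time ✓; service 697 days ≥ 180 days ✓; 40 hrs/wk ≥ 30 ✓; age 23 < 25 ✗ → not eligible.
Dental Plan — status full-time ✓; service 697 days ≥ 12 months (≈360 days) ✓; site Osaka ✗ (not Lyon) → not eligible.
Long-Term Disability — service 697 days ≥ 1 year (≈365 days) ✓; site Osaka ✗ (not Portland, Leeds, or Denver) → not eligible.
Phone Allowance — status full-time ✓; service 697 days ≥ 26 weeks (≈182 days) ✓; 40 hrs/wk ≥ 25 ✓; dept QA ✗ → not eligible.
Spot Bonus Program — status full-time ✗ (requires temporary) → not eligible.
Meal Allowance — status full-time ✗ (requires seasonal or temporary) → not eligible.
Pet Insurance — status full-time ✓; service 697 days ≥ 18 months (≈540 days) ✓; dept QA ✓; 40 hrs/wk ≥ 30 ✓ → eligible.

Pet Insurance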